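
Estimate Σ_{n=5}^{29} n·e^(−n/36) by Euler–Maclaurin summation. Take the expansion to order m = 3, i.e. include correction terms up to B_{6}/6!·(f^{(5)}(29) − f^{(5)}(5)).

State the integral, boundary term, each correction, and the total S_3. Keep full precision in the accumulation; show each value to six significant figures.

S_3 ≈ 247.594

Integral: ∫_5^29 x·e^(−x/36) dx = 238.995.
Boundary: ½(f(5) + f(29)) = ½(4.35162 + 12.9583) = 8.65499.
Running total after boundary: 247.650.
Order-1 term: 1/12 · (0.0868855 − 0.749446) = -0.0552134.
Partial sum through k=1: 247.594.
Order-2 term: −1/720 · (0.000756609 − 0.00192137) = 1.61772e-06.
Partial sum through k=2: 247.594.
Order-3 term: 1/30240 · (1.11588e-06 − 2.51888e-06) = -4.63955e-11.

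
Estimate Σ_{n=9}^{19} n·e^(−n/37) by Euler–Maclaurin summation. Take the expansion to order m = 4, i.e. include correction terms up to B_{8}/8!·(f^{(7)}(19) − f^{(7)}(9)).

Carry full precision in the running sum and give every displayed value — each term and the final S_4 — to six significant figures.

Integral: ∫_9^19 x·e^(−x/37) dx = 94.6426.
½[f(9) + f(19)] = ½[7.05673 + 11.3694] = 9.21306.
Running total after boundary: 103.856.
Correction k=1: B_{2}/2! · (f^{(1)}(19) − f^{(1)}(9)) = 1/12 · (0.291108 − 0.593358) = -0.0251875.
Partial sum through k=1: 103.830.
Correction k=2: B_{4}/4! · (f^{(3)}(19) − f^{(3)}(9)) = −1/720 · (0.00108684 − 0.00157890) = 6.83419e-07.
Partial sum through k=2: 103.830.
Correction k=3: B_{6}/6! · (f^{(5)}(19) − f^{(5)}(9)) = 1/30240 · (1.43246e-06 − 1.99005e-06) = -1.84389e-11.
Partial sum through k=3: 103.830.
Correction k=4: B_{8}/8! · (f^{(7)}(19) − f^{(7)}(9)) = −1/1209600 · (1.51281e-09 − 2.06485e-09) = 4.56387e-16.

S_4 ≈ 103.830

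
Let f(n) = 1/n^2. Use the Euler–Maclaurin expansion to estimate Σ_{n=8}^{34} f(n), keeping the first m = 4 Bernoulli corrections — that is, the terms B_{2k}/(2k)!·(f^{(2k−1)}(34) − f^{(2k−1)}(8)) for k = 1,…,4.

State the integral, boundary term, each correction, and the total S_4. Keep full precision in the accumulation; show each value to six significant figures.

The integral term ∫_8^34 1/x^2 dx = 0.0955882.
Endpoint term: (f(8) + f(34))/2 = (0.0156250 + 0.000865052)/2 = 0.00824503.
Running total after boundary: 0.103833.
Correction k=1: B_{2}/2! · (f^{(1)}(34) − f^{(1)}(8)) = 1/12 · (-5.08854e-05 − (-0.00390625)) = 0.000321280.
After k=1: 0.104155.
Correction k=2: B_{4}/4! · (f^{(3)}(34) − f^{(3)}(8)) = −1/720 · (-5.28222e-07 − (-0.000732422)) = -1.01652e-06.
After k=2: 0.104154.
Correction k=3: B_{6}/6! · (f^{(5)}(34) − f^{(5)}(8)) = 1/30240 · (-1.37082e-08 − (-0.000343323)) = 1.13528e-08.
After k=3: 0.104154.
Correction k=4: B_{8}/8! · (f^{(7)}(34) − f^{(7)}(8)) = −1/1209600 · (-6.64065e-10 − (-0.000300407)) = -2.48352e-10.

S_4 ≈ 0.104154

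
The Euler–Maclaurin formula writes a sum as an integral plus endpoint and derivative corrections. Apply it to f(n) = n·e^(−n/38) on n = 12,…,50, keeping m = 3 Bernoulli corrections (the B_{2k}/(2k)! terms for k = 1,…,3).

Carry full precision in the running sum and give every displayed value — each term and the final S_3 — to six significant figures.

S_3 ≈ 499.468

The integral term ∫_12^50 x·e^(−x/38) dx = 488.435.
½[f(12) + f(50)] = ½[8.75056 + 13.4131] = 11.0818.
So far: 499.517.
Order-1 term: 1/12 · (-0.0847145 − 0.498935) = -0.0486375.
After k=1: 499.468.
Order-2 term: −1/720 · (0.000312888 − 0.00135551) = 1.44809e-06.
After k=2: 499.468.
Order-3 term: 1/30240 · (4.73991e-07 − 1.63816e-06) = -3.84977e-11.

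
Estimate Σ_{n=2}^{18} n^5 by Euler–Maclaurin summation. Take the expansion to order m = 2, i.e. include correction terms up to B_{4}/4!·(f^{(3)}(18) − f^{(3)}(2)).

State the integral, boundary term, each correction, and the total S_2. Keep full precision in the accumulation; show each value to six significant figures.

S_2 ≈ 6.65720e+06

Integral: ∫_2^18 x^5 dx = 5.66869e+06.
Endpoint term: (f(2) + f(18))/2 = (32.0000 + 1.88957e+06)/2 = 944800.
Running total after boundary: 6.61349e+06.
Order-1 term: 1/12 · (524880 − 80.0000) = 43733.3.
Running total after k=1: 6.65723e+06.
Order-2 term: −1/720 · (19440.0 − 240.000) = -26.6667.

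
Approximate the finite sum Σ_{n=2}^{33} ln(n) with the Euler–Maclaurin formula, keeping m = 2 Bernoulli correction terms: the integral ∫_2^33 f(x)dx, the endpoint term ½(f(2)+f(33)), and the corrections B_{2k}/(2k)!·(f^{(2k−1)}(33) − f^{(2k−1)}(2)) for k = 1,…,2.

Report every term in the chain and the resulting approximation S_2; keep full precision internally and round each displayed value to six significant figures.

S_2 ≈ 85.0545

Integral: ∫_2^33 ln(x) dx = 82.9985.
Endpoint term: (f(2) + f(33))/2 = (0.693147 + 3.49651)/2 = 2.09483.
So far: 85.0933.
k=1: B_{2}/(2)! × [f^{(1)}(33) − f^{(1)}(2)] = 1/12 × (0.0303030 − 0.500000) = -0.0391414.
After k=1: 85.0541.
k=2: B_{4}/(4)! × [f^{(3)}(33) − f^{(3)}(2)] = −1/720 × (5.56529e-05 − 0.250000) = 0.000347145.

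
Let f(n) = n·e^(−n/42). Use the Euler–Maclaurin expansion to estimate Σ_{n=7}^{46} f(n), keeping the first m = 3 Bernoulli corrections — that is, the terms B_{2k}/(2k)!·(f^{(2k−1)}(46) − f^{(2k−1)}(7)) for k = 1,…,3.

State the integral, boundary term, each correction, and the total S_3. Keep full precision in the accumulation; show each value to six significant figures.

S_3 ≈ 516.489

The integral term ∫_7^46 x·e^(−x/42) dx = 505.895.
Endpoint term: (f(7) + f(46))/2 = (5.92537 + 15.3852)/2 = 10.6553.
Integral + boundary = 516.551.
k=1: B_{2}/(2)! × [f^{(1)}(46) − f^{(1)}(7)] = 1/12 × (-0.0318533 − 0.705401) = -0.0614379.
Running total after k=1: 516.489.
k=2: B_{4}/(4)! × [f^{(3)}(46) − f^{(3)}(7)] = −1/720 × (0.000361149 − 0.00135962) = 1.38676e-06.
Running total after k=2: 516.489.
k=3: B_{6}/(6)! × [f^{(5)}(46) − f^{(5)}(7)] = 1/30240 × (4.19702e-07 − 1.31482e-06) = -2.96005e-11.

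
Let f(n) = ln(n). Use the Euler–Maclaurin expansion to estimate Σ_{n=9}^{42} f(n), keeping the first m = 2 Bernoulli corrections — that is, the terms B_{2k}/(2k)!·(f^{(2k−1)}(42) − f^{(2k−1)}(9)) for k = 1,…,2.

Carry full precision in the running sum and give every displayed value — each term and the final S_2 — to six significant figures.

S_2 ≈ 107.167

Integral: ∫_9^42 ln(x) dx = 104.207.
½[f(9) + f(42)] = ½[2.19722 + 3.73767] = 2.96745.
So far: 107.175.
k=1: B_{2}/(2)! × [f^{(1)}(42) − f^{(1)}(9)] = 1/12 × (0.0238095 − 0.111111) = -0.00727513.
Partial sum through k=1: 107.167.
k=2: B_{4}/(4)! × [f^{(3)}(42) − f^{(3)}(9)] = −1/720 × (2.69949e-05 − 0.00274348) = 3.77290e-06.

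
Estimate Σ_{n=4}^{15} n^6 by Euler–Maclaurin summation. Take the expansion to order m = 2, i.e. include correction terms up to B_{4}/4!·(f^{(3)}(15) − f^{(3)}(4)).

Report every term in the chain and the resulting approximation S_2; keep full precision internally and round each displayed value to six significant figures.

Integral: ∫_4^15 x^6 dx = 2.44061e+07.
Endpoint term: (f(4) + f(15))/2 = (4096.00 + 1.13906e+07)/2 = 5.69736e+06.
Running total after boundary: 3.01035e+07.
Correction k=1: B_{2}/2! · (f^{(1)}(15) − f^{(1)}(4)) = 1/12 · (4.55625e+06 − 6144.00) = 379176.
After k=1: 3.04827e+07.
Correction k=2: B_{4}/4! · (f^{(3)}(15) − f^{(3)}(4)) = −1/720 · (405000 − 7680.00) = -551.833.

S_2 ≈ 3.04821e+07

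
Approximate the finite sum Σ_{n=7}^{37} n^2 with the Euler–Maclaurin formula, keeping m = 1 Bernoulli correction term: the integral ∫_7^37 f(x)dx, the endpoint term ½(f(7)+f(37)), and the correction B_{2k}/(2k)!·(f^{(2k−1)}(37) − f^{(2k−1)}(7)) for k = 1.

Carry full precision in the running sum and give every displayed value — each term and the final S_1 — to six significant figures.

S_1 ≈ 17484.0

The integral term ∫_7^37 x^2 dx = 16770.0.
Endpoint term: (f(7) + f(37))/2 = (49.0000 + 1369.00)/2 = 709.000.
Integral + boundary = 17479.0.
Correction k=1: B_{2}/2! · (f^{(1)}(37) − f^{(1)}(7)) = 1/12 · (74.0000 − 14.0000) = 5.00000.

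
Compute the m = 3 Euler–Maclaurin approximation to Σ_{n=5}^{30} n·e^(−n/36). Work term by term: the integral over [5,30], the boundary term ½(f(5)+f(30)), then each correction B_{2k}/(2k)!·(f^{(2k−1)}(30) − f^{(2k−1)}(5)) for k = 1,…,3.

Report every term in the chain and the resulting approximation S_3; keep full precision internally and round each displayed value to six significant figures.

Integral: ∫_5^30 x·e^(−x/36) dx = 251.994.
Endpoint term: (f(5) + f(30))/2 = (4.35162 + 13.0379)/2 = 8.69478.
Running total after boundary: 260.689.
k=1: B_{2}/(2)! × [f^{(1)}(30) − f^{(1)}(5)] = 1/12 × (0.0724330 − 0.749446) = -0.0564178.
Running total after k=1: 260.632.
k=2: B_{4}/(4)! × [f^{(3)}(30) − f^{(3)}(5)] = −1/720 × (0.000726566 − 0.00192137) = 1.65945e-06.
Running total after k=2: 260.632.
k=3: B_{6}/(6)! × [f^{(5)}(30) − f^{(5)}(5)] = 1/30240 × (1.07812e-06 − 2.51888e-06) = -4.76441e-11.

S_3 ≈ 260.632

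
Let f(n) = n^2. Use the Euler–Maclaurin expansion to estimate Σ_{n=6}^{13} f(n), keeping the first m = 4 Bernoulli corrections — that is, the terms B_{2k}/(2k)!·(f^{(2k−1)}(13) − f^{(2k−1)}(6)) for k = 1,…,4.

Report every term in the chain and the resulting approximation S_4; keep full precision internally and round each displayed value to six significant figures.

The integral term ∫_6^13 x^2 dx = 660.333.
½[f(6) + f(13)] = ½[36.0000 + 169.000] = 102.500.
Integral + boundary = 762.833.
Order-1 term: 1/12 · (26.0000 − 12.0000) = 1.16667.
Running total after k=1: 764.000.
Order-2 term: −1/720 · (0.00000 − 0.00000) = 0.00000.
Running total after k=2: 764.000.
Order-3 term: 1/30240 · (0.00000 − 0.00000) = 0.00000.
Running total after k=3: 764.000.
Order-4 term: −1/1209600 · (0.00000 − 0.00000) = 0.00000.

S_4 ≈ 764.000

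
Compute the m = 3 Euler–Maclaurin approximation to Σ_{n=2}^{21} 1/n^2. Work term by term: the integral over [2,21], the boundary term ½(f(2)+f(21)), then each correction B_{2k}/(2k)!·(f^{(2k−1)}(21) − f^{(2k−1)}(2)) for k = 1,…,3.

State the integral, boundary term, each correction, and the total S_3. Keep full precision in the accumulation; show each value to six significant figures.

Integral: ∫_2^21 1/x^2 dx = 0.452381.
Boundary: ½(f(2) + f(21)) = ½(0.250000 + 0.00226757) = 0.126134.
Running total after boundary: 0.578515.
Order-1 term: 1/12 · (-0.000215959 − (-0.250000)) = 0.0208153.
Running total after k=1: 0.599330.
Order-2 term: −1/720 · (-5.87645e-06 − (-0.750000)) = -0.00104166.
Running total after k=2: 0.598288.
Order-3 term: 1/30240 · (-3.99758e-07 − (-5.62500)) = 0.000186012.

S_3 ≈ 0.598474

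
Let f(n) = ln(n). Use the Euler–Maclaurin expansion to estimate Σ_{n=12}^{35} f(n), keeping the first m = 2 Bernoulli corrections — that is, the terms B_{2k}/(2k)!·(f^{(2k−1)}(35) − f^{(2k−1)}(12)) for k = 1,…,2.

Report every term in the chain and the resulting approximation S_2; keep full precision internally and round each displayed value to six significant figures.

The integral term ∫_12^35 ln(x) dx = 71.6183.
Endpoint term: (f(12) + f(35))/2 = (2.48491 + 3.55535)/2 = 3.02013.
Integral + boundary = 74.6384.
Order-1 term: 1/12 · (0.0285714 − 0.0833333) = -0.00456349.
Partial sum through k=1: 74.6339.
Order-2 term: −1/720 · (4.66472e-05 − 0.00115741) = 1.54272e-06.

S_2 ≈ 74.6339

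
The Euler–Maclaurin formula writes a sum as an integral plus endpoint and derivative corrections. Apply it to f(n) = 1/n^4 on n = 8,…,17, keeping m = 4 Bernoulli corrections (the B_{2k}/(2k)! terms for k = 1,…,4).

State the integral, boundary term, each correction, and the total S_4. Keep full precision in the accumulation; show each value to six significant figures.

Integral: ∫_8^17 1/x^4 dx = 0.000583194.
Boundary: ½(f(8) + f(17)) = ½(0.000244141 + 1.19730e-05) = 0.000128057.
So far: 0.000711251.
k=1: B_{2}/(2)! × [f^{(1)}(17) − f^{(1)}(8)] = 1/12 × (-2.81719e-06 − (-0.000122070)) = 9.93776e-06.
After k=1: 0.000721189.
k=2: B_{4}/(4)! × [f^{(3)}(17) − f^{(3)}(8)] = −1/720 × (-2.92441e-07 − (-5.72205e-05)) = -7.90667e-08.
After k=2: 0.000721110.
k=3: B_{6}/(6)! × [f^{(5)}(17) − f^{(5)}(8)] = 1/30240 × (-5.66668e-08 − (-5.00679e-05)) = 1.65381e-09.
After k=3: 0.000721112.
k=4: B_{8}/(8)! × [f^{(7)}(17) − f^{(7)}(8)] = −1/1209600 × (-1.76471e-08 − (-7.04080e-05)) = -5.81931e-11.

S_4 ≈ 0.000721112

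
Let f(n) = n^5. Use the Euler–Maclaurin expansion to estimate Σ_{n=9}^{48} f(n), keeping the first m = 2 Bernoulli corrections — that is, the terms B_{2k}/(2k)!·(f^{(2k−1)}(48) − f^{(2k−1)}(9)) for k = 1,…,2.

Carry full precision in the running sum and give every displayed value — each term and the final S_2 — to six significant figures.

S_2 ≈ 2.16798e+09

The integral term ∫_9^48 x^5 dx = 2.03834e+09.
Boundary: ½(f(9) + f(48)) = ½(59049.0 + 2.54804e+08) = 1.27432e+08.
Running total after boundary: 2.16577e+09.
k=1: B_{2}/(2)! × [f^{(1)}(48) − f^{(1)}(9)] = 1/12 × (2.65421e+07 − 32805.0) = 2.20911e+06.
Running total after k=1: 2.16798e+09.
k=2: B_{4}/(4)! × [f^{(3)}(48) − f^{(3)}(9)] = −1/720 × (138240 − 4860.00) = -185.250.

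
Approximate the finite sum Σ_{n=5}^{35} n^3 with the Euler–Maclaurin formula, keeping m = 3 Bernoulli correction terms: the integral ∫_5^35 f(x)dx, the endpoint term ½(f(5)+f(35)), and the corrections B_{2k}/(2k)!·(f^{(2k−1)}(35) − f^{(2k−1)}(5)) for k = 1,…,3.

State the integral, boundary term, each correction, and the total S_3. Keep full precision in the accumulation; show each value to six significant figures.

∫_5^35 x^3 dx evaluates to 375000.
½[f(5) + f(35)] = ½[125.000 + 42875.0] = 21500.0.
Integral + boundary = 396500.
Correction k=1: B_{2}/2! · (f^{(1)}(35) − f^{(1)}(5)) = 1/12 · (3675.00 − 75.0000) = 300.000.
Partial sum through k=1: 396800.
Correction k=2: B_{4}/4! · (f^{(3)}(35) − f^{(3)}(5)) = −1/720 · (6.00000 − 6.00000) = 0.00000.
Partial sum through k=2: 396800.
Correction k=3: B_{6}/6! · (f^{(5)}(35) − f^{(5)}(5)) = 1/30240 · (0.00000 − 0.00000) = 0.00000.

S_3 ≈ 396800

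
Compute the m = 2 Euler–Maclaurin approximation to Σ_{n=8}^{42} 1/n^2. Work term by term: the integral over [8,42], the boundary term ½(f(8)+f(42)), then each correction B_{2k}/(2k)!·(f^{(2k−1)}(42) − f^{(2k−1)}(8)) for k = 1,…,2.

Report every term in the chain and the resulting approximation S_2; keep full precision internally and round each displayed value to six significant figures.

S_2 ≈ 0.109609

∫_8^42 1/x^2 dx evaluates to 0.101190.
Boundary: ½(f(8) + f(42)) = ½(0.0156250 + 0.000566893) = 0.00809595.
Integral + boundary = 0.109286.
Order-1 term: 1/12 · (-2.69949e-05 − (-0.00390625)) = 0.000323271.
After k=1: 0.109610.
Order-2 term: −1/720 · (-1.83639e-07 − (-0.000732422)) = -1.01700e-06.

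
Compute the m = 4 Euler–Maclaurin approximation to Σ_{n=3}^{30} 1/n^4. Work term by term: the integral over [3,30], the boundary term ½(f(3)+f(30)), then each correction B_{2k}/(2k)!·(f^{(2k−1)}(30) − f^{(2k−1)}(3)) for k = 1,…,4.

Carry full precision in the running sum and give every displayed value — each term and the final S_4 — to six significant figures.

S_4 ≈ 0.0198108

∫_3^30 1/x^4 dx evaluates to 0.0123333.
Boundary: ½(f(3) + f(30)) = ½(0.0123457 + 1.23457e-06) = 0.00617346.
Running total after boundary: 0.0185068.
k=1: B_{2}/(2)! × [f^{(1)}(30) − f^{(1)}(3)] = 1/12 × (-1.64609e-07 − (-0.0164609)) = 0.00137173.
After k=1: 0.0198785.
k=2: B_{4}/(4)! × [f^{(3)}(30) − f^{(3)}(3)] = −1/720 × (-5.48697e-09 − (-0.0548697)) = -7.62079e-05.
After k=2: 0.0198023.
k=3: B_{6}/(6)! × [f^{(5)}(30) − f^{(5)}(3)] = 1/30240 × (-3.41411e-10 − (-0.341411)) = 1.12901e-05.
After k=3: 0.0198136.
k=4: B_{8}/(8)! × [f^{(7)}(30) − f^{(7)}(3)] = −1/1209600 × (-3.41411e-11 − (-3.41411)) = -2.82251e-06.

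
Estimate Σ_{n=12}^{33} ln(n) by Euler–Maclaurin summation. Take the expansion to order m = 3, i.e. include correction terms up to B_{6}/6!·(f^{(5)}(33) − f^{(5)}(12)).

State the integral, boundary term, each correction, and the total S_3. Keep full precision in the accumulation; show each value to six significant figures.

S_3 ≈ 67.5522

Integral: ∫_12^33 ln(x) dx = 64.5659.
Endpoint term: (f(12) + f(33))/2 = (2.48491 + 3.49651)/2 = 2.99071.
Running total after boundary: 67.5566.
Correction k=1: B_{2}/2! · (f^{(1)}(33) − f^{(1)}(12)) = 1/12 · (0.0303030 − 0.0833333) = -0.00441919.
Running total after k=1: 67.5522.
Correction k=2: B_{4}/4! · (f^{(3)}(33) − f^{(3)}(12)) = −1/720 · (5.56529e-05 − 0.00115741) = 1.53021e-06.
Running total after k=2: 67.5522.
Correction k=3: B_{6}/6! · (f^{(5)}(33) − f^{(5)}(12)) = 1/30240 · (6.13256e-07 − 9.64506e-05) = -3.16922e-09.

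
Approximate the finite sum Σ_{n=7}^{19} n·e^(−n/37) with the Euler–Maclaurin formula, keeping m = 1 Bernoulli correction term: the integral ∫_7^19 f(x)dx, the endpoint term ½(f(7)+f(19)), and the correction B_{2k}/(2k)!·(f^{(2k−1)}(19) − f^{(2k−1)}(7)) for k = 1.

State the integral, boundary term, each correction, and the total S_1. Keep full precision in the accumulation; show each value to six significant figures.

Integral: ∫_7^19 x·e^(−x/37) dx = 107.519.
Boundary: ½(f(7) + f(19)) = ½(5.79341 + 11.3694) = 8.58140.
Running total after boundary: 116.100.
Correction k=1: B_{2}/2! · (f^{(1)}(19) − f^{(1)}(7)) = 1/12 · (0.291108 − 0.671051) = -0.0316619.

S_1 ≈ 116.068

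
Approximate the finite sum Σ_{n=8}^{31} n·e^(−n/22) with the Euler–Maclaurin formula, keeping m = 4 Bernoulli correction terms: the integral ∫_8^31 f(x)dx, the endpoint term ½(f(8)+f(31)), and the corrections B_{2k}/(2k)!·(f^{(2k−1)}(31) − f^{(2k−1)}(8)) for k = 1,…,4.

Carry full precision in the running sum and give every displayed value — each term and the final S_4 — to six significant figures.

The integral term ∫_8^31 x·e^(−x/22) dx = 173.865.
Boundary: ½(f(8) + f(31)) = ½(5.56115 + 7.57533) = 6.56824.
So far: 180.433.
k=1: B_{2}/(2)! × [f^{(1)}(31) − f^{(1)}(8)] = 1/12 × (-0.0999676 − 0.442364) = -0.0451943.
After k=1: 180.388.
k=2: B_{4}/(4)! × [f^{(3)}(31) − f^{(3)}(8)] = −1/720 × (0.000803229 − 0.00378647) = 4.14339e-06.
After k=2: 180.388.
k=3: B_{6}/(6)! × [f^{(5)}(31) − f^{(5)}(8)] = 1/30240 × (3.74588e-06 − 1.37582e-05) = -3.31095e-10.
After k=3: 180.388.
k=4: B_{8}/(8)! × [f^{(7)}(31) − f^{(7)}(8)] = −1/1209600 × (1.20500e-08 − 4.06882e-08) = 2.36758e-14.

S_4 ≈ 180.388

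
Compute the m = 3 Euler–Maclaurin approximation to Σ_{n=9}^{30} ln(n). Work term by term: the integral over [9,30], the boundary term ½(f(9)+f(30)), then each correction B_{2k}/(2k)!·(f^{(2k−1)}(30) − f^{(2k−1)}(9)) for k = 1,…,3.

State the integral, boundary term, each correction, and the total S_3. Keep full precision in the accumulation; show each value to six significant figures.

Integral: ∫_9^30 ln(x) dx = 61.2609.
½[f(9) + f(30)] = ½[2.19722 + 3.40120] = 2.79921.
So far: 64.0601.
Correction k=1: B_{2}/2! · (f^{(1)}(30) − f^{(1)}(9)) = 1/12 · (0.0333333 − 0.111111) = -0.00648148.
Partial sum through k=1: 64.0536.
Correction k=2: B_{4}/4! · (f^{(3)}(30) − f^{(3)}(9)) = −1/720 · (7.40741e-05 − 0.00274348) = 3.70751e-06.
Partial sum through k=2: 64.0536.
Correction k=3: B_{6}/6! · (f^{(5)}(30) − f^{(5)}(9)) = 1/30240 · (9.87654e-07 − 0.000406442) = -1.34079e-08.

S_3 ≈ 64.0536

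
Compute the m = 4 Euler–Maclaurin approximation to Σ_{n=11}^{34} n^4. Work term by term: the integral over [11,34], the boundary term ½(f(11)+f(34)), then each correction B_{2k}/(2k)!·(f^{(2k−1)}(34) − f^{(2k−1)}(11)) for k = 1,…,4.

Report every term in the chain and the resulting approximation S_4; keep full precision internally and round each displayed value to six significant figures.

S_4 ≈ 9.74302e+06

∫_11^34 x^4 dx evaluates to 9.05487e+06.
½[f(11) + f(34)] = ½[14641.0 + 1.33634e+06] = 675488.
So far: 9.73036e+06.
k=1: B_{2}/(2)! × [f^{(1)}(34) − f^{(1)}(11)] = 1/12 × (157216 − 5324.00) = 12657.7.
Partial sum through k=1: 9.74302e+06.
k=2: B_{4}/(4)! × [f^{(3)}(34) − f^{(3)}(11)] = −1/720 × (816.000 − 264.000) = -0.766667.
Partial sum through k=2: 9.74302e+06.
k=3: B_{6}/(6)! × [f^{(5)}(34) − f^{(5)}(11)] = 1/30240 × (0.00000 − 0.00000) = 0.00000.
Partial sum through k=3: 9.74302e+06.
k=4: B_{8}/(8)! × [f^{(7)}(34) − f^{(7)}(11)] = −1/1209600 × (0.00000 − 0.00000) = 0.00000.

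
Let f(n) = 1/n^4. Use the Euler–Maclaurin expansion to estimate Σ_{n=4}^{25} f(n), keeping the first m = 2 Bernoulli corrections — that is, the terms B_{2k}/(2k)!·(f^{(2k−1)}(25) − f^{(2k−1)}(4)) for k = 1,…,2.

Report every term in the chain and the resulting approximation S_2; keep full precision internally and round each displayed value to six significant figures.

Integral: ∫_4^25 1/x^4 dx = 0.00518700.
½[f(4) + f(25)] = ½[0.00390625 + 2.56000e-06] = 0.00195441.
Integral + boundary = 0.00714140.
Order-1 term: 1/12 · (-4.09600e-07 − (-0.00390625)) = 0.000325487.
After k=1: 0.00746689.
Order-2 term: −1/720 · (-1.96608e-08 − (-0.00732422)) = -1.01725e-05.

S_2 ≈ 0.00745672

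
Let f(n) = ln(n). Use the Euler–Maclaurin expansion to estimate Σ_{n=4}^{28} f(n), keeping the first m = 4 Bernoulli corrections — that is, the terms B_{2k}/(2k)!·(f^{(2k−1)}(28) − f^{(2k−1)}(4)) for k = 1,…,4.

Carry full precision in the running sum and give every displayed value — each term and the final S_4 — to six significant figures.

∫_4^28 ln(x) dx evaluates to 63.7565.
½[f(4) + f(28)] = ½[1.38629 + 3.33220] = 2.35925.
Integral + boundary = 66.1158.
k=1: B_{2}/(2)! × [f^{(1)}(28) − f^{(1)}(4)] = 1/12 × (0.0357143 − 0.250000) = -0.0178571.
After k=1: 66.0979.
k=2: B_{4}/(4)! × [f^{(3)}(28) − f^{(3)}(4)] = −1/720 × (9.11079e-05 − 0.0312500) = 4.32762e-05.
After k=2: 66.0980.
k=3: B_{6}/(6)! × [f^{(5)}(28) − f^{(5)}(4)] = 1/30240 × (1.39451e-06 − 0.0234375) = -7.75003e-07.
After k=3: 66.0980.
k=4: B_{8}/(8)! × [f^{(7)}(28) − f^{(7)}(4)] = −1/1209600 × (5.33613e-08 − 0.0439453) = 3.63304e-08.

S_4 ≈ 66.0980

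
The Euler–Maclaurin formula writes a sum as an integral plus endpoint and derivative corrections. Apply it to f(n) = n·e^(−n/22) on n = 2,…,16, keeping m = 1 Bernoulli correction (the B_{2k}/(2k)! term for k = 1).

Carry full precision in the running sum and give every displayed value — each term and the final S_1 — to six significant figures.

S_1 ≈ 82.8617

The integral term ∫_2^16 x·e^(−x/22) dx = 78.1410.
Boundary: ½(f(2) + f(16)) = ½(1.82620 + 7.73160) = 4.77890.
So far: 82.9199.
Correction k=1: B_{2}/2! · (f^{(1)}(16) − f^{(1)}(2)) = 1/12 · (0.131789 − 0.830092) = -0.0581919.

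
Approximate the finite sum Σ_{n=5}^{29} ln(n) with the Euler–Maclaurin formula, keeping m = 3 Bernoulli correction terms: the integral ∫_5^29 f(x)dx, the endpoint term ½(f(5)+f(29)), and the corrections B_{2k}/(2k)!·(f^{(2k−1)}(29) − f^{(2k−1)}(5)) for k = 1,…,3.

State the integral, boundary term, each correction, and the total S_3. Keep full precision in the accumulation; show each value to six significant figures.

S_3 ≈ 68.0790

The integral term ∫_5^29 ln(x) dx = 65.6044.
Boundary: ½(f(5) + f(29)) = ½(1.60944 + 3.36730) = 2.48837.
So far: 68.0928.
k=1: B_{2}/(2)! × [f^{(1)}(29) − f^{(1)}(5)] = 1/12 × (0.0344828 − 0.200000) = -0.0137931.
Running total after k=1: 68.0790.
k=2: B_{4}/(4)! × [f^{(3)}(29) − f^{(3)}(5)] = −1/720 × (8.20042e-05 − 0.0160000) = 2.21083e-05.
Running total after k=2: 68.0790.
k=3: B_{6}/(6)! × [f^{(5)}(29) − f^{(5)}(5)] = 1/30240 × (1.17010e-06 − 0.00768000) = -2.53930e-07.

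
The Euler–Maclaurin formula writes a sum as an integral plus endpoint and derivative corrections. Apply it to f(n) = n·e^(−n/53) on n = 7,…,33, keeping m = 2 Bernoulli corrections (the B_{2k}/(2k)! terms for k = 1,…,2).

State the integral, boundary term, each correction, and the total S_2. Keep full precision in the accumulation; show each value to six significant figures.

S_2 ≈ 352.945

∫_7^33 x·e^(−x/53) dx evaluates to 341.072.
Boundary: ½(f(7) + f(33)) = ½(6.13392 + 17.7053) = 11.9196.
Running total after boundary: 352.991.
Order-1 term: 1/12 · (0.202462 − 0.760540) = -0.0465065.
Running total after k=1: 352.945.
Order-2 term: −1/720 · (0.000454081 − 0.000894657) = 6.11911e-07.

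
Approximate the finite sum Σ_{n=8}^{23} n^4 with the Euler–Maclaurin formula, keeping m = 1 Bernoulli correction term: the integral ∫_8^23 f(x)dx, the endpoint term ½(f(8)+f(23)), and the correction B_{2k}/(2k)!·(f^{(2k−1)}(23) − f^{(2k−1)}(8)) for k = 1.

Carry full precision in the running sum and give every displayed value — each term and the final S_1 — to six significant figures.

S_1 ≈ 1.42657e+06

∫_8^23 x^4 dx evaluates to 1.28072e+06.
½[f(8) + f(23)] = ½[4096.00 + 279841] = 141968.
Integral + boundary = 1.42268e+06.
k=1: B_{2}/(2)! × [f^{(1)}(23) − f^{(1)}(8)] = 1/12 × (48668.0 − 2048.00) = 3885.00.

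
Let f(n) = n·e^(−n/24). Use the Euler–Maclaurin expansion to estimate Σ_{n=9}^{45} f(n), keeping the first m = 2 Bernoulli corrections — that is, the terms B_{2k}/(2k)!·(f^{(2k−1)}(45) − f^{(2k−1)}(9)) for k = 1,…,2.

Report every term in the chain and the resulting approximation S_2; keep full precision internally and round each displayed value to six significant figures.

The integral term ∫_9^45 x·e^(−x/24) dx = 290.377.
½[f(9) + f(45)] = ½[6.18560 + 6.90097] = 6.54329.
Running total after boundary: 296.921.
k=1: B_{2}/(2)! × [f^{(1)}(45) − f^{(1)}(9)] = 1/12 × (-0.134186 − 0.429556) = -0.0469784.
Partial sum through k=1: 296.874.
k=2: B_{4}/(4)! × [f^{(3)}(45) − f^{(3)}(9)] = −1/720 × (0.000299521 − 0.00313218) = 3.93424e-06.

S_2 ≈ 296.874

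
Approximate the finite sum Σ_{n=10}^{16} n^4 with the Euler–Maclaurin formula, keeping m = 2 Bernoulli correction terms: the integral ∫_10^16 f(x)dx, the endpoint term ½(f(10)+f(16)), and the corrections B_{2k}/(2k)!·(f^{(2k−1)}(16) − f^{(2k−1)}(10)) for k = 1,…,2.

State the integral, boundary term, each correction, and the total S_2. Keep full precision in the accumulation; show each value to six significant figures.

The integral term ∫_10^16 x^4 dx = 189715.
Endpoint term: (f(10) + f(16))/2 = (10000.0 + 65536.0)/2 = 37768.0.
So far: 227483.
k=1: B_{2}/(2)! × [f^{(1)}(16) − f^{(1)}(10)] = 1/12 × (16384.0 − 4000.00) = 1032.00.
Running total after k=1: 228515.
k=2: B_{4}/(4)! × [f^{(3)}(16) − f^{(3)}(10)] = −1/720 × (384.000 − 240.000) = -0.200000.

S_2 ≈ 228515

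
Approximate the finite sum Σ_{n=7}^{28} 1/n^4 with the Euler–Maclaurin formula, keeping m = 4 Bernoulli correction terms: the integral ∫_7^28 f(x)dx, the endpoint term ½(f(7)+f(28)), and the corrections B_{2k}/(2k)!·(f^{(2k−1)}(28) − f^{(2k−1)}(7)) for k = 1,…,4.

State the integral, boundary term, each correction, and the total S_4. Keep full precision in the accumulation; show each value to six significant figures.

S_4 ≈ 0.00118531

∫_7^28 1/x^4 dx evaluates to 0.000956633.
½[f(7) + f(28)] = ½[0.000416493 + 1.62693e-06] = 0.000209060.
So far: 0.00116569.
k=1: B_{2}/(2)! × [f^{(1)}(28) − f^{(1)}(7)] = 1/12 × (-2.32418e-07 − (-0.000237996)) = 1.98136e-05.
After k=1: 0.00118551.
k=2: B_{4}/(4)! × [f^{(3)}(28) − f^{(3)}(7)] = −1/720 × (-8.89355e-09 − (-0.000145712)) = -2.02365e-07.
After k=2: 0.00118530.
k=3: B_{6}/(6)! × [f^{(5)}(28) − f^{(5)}(7)] = 1/30240 × (-6.35253e-10 − (-0.000166528)) = 5.50685e-09.
After k=3: 0.00118531.
k=4: B_{8}/(8)! × [f^{(7)}(28) − f^{(7)}(7)] = −1/1209600 × (-7.29245e-11 − (-0.000305868)) = -2.52867e-10.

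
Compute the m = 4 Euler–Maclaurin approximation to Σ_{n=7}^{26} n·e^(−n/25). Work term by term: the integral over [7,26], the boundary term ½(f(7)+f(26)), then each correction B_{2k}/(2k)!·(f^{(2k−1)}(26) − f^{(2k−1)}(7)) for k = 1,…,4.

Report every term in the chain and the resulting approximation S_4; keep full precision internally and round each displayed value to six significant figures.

Integral: ∫_7^26 x·e^(−x/25) dx = 153.972.
Endpoint term: (f(7) + f(26))/2 = (5.29049 + 9.18982)/2 = 7.24015.
Integral + boundary = 161.212.
Correction k=1: B_{2}/2! · (f^{(1)}(26) − f^{(1)}(7)) = 1/12 · (-0.0141382 − 0.544164) = -0.0465252.
Running total after k=1: 161.166.
Correction k=2: B_{4}/4! · (f^{(3)}(26) − f^{(3)}(7)) = −1/720 · (0.00110843 − 0.00328917) = 3.02880e-06.
Running total after k=2: 161.166.
Correction k=3: B_{6}/6! · (f^{(5)}(26) − f^{(5)}(7)) = 1/30240 · (3.58318e-06 − 9.13229e-06) = -1.83502e-10.
Running total after k=3: 161.166.
Correction k=4: B_{8}/8! · (f^{(7)}(26) − f^{(7)}(7)) = −1/1209600 · (8.62859e-09 − 2.08030e-08) = 1.00649e-14.

S_4 ≈ 161.166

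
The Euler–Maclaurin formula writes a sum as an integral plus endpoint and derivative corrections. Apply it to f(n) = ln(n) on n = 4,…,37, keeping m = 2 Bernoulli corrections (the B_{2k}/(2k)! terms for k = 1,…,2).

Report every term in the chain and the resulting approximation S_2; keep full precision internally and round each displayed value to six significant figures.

The integral term ∫_4^37 ln(x) dx = 95.0588.
Endpoint term: (f(4) + f(37))/2 = (1.38629 + 3.61092)/2 = 2.49861.
So far: 97.5574.
k=1: B_{2}/(2)! × [f^{(1)}(37) − f^{(1)}(4)] = 1/12 × (0.0270270 − 0.250000) = -0.0185811.
Running total after k=1: 97.5388.
k=2: B_{4}/(4)! × [f^{(3)}(37) − f^{(3)}(4)] = −1/720 × (3.94843e-05 − 0.0312500) = 4.33479e-05.

S_2 ≈ 97.5389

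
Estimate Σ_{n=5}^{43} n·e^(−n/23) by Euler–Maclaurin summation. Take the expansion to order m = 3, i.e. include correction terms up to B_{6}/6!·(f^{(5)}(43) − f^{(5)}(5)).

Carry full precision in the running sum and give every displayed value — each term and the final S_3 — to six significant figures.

S_3 ≈ 289.374

The integral term ∫_5^43 x·e^(−x/23) dx = 284.111.
Boundary: ½(f(5) + f(43)) = ½(4.02308 + 6.63020) = 5.32664.
Running total after boundary: 289.437.
k=1: B_{2}/(2)! × [f^{(1)}(43) − f^{(1)}(5)] = 1/12 × (-0.134079 − 0.629699) = -0.0636481.
Partial sum through k=1: 289.374.
k=2: B_{4}/(4)! × [f^{(3)}(43) − f^{(3)}(5)] = −1/720 × (0.000329494 − 0.00423238) = 5.42067e-06.
Partial sum through k=2: 289.374.
k=3: B_{6}/(6)! × [f^{(5)}(43) − f^{(5)}(5)] = 1/30240 × (1.72485e-06 − 1.37512e-05) = -3.97698e-10.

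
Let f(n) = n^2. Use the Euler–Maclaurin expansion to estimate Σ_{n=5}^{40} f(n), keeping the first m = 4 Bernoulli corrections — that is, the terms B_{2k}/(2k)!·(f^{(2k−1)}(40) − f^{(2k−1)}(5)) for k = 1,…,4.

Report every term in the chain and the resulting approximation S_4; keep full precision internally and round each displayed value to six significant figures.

S_4 ≈ 22110.0

The integral term ∫_5^40 x^2 dx = 21291.7.
Boundary: ½(f(5) + f(40)) = ½(25.0000 + 1600.00) = 812.500.
Integral + boundary = 22104.2.
Correction k=1: B_{2}/2! · (f^{(1)}(40) − f^{(1)}(5)) = 1/12 · (80.0000 − 10.0000) = 5.83333.
Running total after k=1: 22110.0.
Correction k=2: B_{4}/4! · (f^{(3)}(40) − f^{(3)}(5)) = −1/720 · (0.00000 − 0.00000) = 0.00000.
Running total after k=2: 22110.0.
Correction k=3: B_{6}/6! · (f^{(5)}(40) − f^{(5)}(5)) = 1/30240 · (0.00000 − 0.00000) = 0.00000.
Running total after k=3: 22110.0.
Correction k=4: B_{8}/8! · (f^{(7)}(40) − f^{(7)}(5)) = −1/1209600 · (0.00000 − 0.00000) = 0.00000.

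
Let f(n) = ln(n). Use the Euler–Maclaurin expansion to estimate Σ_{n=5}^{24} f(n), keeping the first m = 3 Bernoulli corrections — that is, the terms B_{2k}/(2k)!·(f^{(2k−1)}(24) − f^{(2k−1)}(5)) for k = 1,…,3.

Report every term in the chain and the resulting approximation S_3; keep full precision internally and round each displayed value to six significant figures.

The integral term ∫_5^24 ln(x) dx = 49.2261.
½[f(5) + f(24)] = ½[1.60944 + 3.17805] = 2.39375.
Integral + boundary = 51.6198.
Correction k=1: B_{2}/2! · (f^{(1)}(24) − f^{(1)}(5)) = 1/12 · (0.0416667 − 0.200000) = -0.0131944.
Partial sum through k=1: 51.6067.
Correction k=2: B_{4}/4! · (f^{(3)}(24) − f^{(3)}(5)) = −1/720 · (0.000144676 − 0.0160000) = 2.20213e-05.
Partial sum through k=2: 51.6067.
Correction k=3: B_{6}/6! · (f^{(5)}(24) − f^{(5)}(5)) = 1/30240 · (3.01408e-06 − 0.00768000) = -2.53869e-07.

S_3 ≈ 51.6067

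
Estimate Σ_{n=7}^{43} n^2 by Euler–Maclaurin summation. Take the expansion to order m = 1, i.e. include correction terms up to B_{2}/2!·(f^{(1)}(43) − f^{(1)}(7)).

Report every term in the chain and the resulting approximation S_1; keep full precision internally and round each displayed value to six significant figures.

S_1 ≈ 27343.0

The integral term ∫_7^43 x^2 dx = 26388.0.
Endpoint term: (f(7) + f(43))/2 = (49.0000 + 1849.00)/2 = 949.000.
So far: 27337.0.
k=1: B_{2}/(2)! × [f^{(1)}(43) − f^{(1)}(7)] = 1/12 × (86.0000 − 14.0000) = 6.00000.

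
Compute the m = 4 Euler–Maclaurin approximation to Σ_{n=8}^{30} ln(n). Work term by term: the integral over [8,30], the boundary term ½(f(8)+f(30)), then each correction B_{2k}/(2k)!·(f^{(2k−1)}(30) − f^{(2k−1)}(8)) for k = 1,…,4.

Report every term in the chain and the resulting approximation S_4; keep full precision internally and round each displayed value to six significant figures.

S_4 ≈ 66.1331

Integral: ∫_8^30 ln(x) dx = 63.4004.
½[f(8) + f(30)] = ½[2.07944 + 3.40120] = 2.74032.
So far: 66.1407.
Order-1 term: 1/12 · (0.0333333 − 0.125000) = -0.00763889.
Partial sum through k=1: 66.1331.
Order-2 term: −1/720 · (7.40741e-05 − 0.00390625) = 5.32247e-06.
Partial sum through k=2: 66.1331.
Order-3 term: 1/30240 · (9.87654e-07 − 0.000732422) = -2.41876e-08.
Partial sum through k=3: 66.1331.
Order-4 term: −1/1209600 · (3.29218e-08 − 0.000343323) = 2.83804e-10.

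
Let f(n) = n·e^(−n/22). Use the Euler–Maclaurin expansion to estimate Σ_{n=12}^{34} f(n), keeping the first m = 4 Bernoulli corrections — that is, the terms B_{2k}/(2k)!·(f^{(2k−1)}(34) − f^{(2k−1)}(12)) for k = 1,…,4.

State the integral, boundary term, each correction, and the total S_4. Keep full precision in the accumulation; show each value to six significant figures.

S_4 ≈ 177.914

∫_12^34 x·e^(−x/22) dx evaluates to 170.844.
Endpoint term: (f(12) + f(34))/2 = (6.95494 + 7.24931)/2 = 7.10212.
Running total after boundary: 177.946.
Correction k=1: B_{2}/2! · (f^{(1)}(34) − f^{(1)}(12)) = 1/12 · (-0.116299 − 0.263445) = -0.0316453.
After k=1: 177.914.
Correction k=2: B_{4}/4! · (f^{(3)}(34) − f^{(3)}(12)) = −1/720 · (0.000640766 − 0.00293926) = 3.19235e-06.
After k=2: 177.914.
Correction k=3: B_{6}/6! · (f^{(5)}(34) − f^{(5)}(12)) = 1/30240 · (3.14426e-06 − 1.10211e-05) = -2.60478e-10.
After k=3: 177.914.
Correction k=4: B_{8}/8! · (f^{(7)}(34) − f^{(7)}(12)) = −1/1209600 · (1.02575e-08 − 3.29945e-08) = 1.87972e-14.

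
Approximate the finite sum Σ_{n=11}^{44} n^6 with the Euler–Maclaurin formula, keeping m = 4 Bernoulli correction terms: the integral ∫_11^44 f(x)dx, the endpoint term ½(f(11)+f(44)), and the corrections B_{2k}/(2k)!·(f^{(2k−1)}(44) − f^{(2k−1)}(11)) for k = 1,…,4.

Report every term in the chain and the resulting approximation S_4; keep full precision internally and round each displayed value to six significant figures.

S_4 ≈ 4.93197e+10

Integral: ∫_11^44 x^6 dx = 4.56083e+10.
Boundary: ½(f(11) + f(44)) = ½(1.77156e+06 + 7.25631e+09) = 3.62904e+09.
Running total after boundary: 4.92374e+10.
Order-1 term: 1/12 · (9.89497e+08 − 966306) = 8.23776e+07.
After k=1: 4.93198e+10.
Order-2 term: −1/720 · (1.02221e+07 − 159720) = -13975.5.
After k=2: 4.93197e+10.
Order-3 term: 1/30240 · (31680.0 − 7920.00) = 0.785714.
After k=3: 4.93197e+10.
Order-4 term: −1/1209600 · (0.00000 − 0.00000) = 0.00000.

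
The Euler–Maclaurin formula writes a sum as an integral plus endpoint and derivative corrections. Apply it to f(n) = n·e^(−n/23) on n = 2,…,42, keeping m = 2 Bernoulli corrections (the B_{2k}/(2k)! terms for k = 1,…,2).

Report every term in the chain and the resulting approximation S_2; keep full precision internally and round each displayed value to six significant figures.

∫_2^42 x·e^(−x/23) dx evaluates to 286.354.
Boundary: ½(f(2) + f(42)) = ½(1.83343 + 6.76379) = 4.29861.
Integral + boundary = 290.652.
Correction k=1: B_{2}/2! · (f^{(1)}(42) − f^{(1)}(2)) = 1/12 · (-0.133035 − 0.837002) = -0.0808365.
Partial sum through k=1: 290.571.
Correction k=2: B_{4}/4! · (f^{(3)}(42) − f^{(3)}(2)) = −1/720 · (0.000357372 − 0.00504808) = 6.51488e-06.

S_2 ≈ 290.571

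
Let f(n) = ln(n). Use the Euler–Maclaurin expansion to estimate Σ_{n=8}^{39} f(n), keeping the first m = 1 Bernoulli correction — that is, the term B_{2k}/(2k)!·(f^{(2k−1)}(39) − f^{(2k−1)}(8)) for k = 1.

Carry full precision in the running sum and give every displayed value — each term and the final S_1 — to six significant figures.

Integral: ∫_8^39 ln(x) dx = 95.2434.
½[f(8) + f(39)] = ½[2.07944 + 3.66356] = 2.87150.
So far: 98.1149.
k=1: B_{2}/(2)! × [f^{(1)}(39) − f^{(1)}(8)] = 1/12 × (0.0256410 − 0.125000) = -0.00827991.

S_1 ≈ 98.1066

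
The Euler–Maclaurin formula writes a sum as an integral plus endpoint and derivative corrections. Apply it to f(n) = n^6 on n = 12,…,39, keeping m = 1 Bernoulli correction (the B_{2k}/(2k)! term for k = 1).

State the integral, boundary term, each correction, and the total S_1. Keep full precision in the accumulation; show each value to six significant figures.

Integral: ∫_12^39 x^6 dx = 1.95993e+10.
Endpoint term: (f(12) + f(39))/2 = (2.98598e+06 + 3.51874e+09)/2 = 1.76086e+09.
Integral + boundary = 2.13602e+10.
Correction k=1: B_{2}/2! · (f^{(1)}(39) − f^{(1)}(12)) = 1/12 · (5.41345e+08 − 1.49299e+06) = 4.49877e+07.

S_1 ≈ 2.14052e+10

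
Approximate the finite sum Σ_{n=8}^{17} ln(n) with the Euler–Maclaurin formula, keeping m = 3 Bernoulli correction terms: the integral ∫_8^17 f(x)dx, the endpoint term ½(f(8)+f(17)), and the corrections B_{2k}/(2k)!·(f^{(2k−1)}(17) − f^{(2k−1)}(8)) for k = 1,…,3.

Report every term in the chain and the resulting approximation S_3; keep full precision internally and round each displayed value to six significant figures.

The integral term ∫_8^17 ln(x) dx = 22.5291.
Endpoint term: (f(8) + f(17))/2 = (2.07944 + 2.83321)/2 = 2.45633.
Integral + boundary = 24.9854.
k=1: B_{2}/(2)! × [f^{(1)}(17) − f^{(1)}(8)] = 1/12 × (0.0588235 − 0.125000) = -0.00551471.
After k=1: 24.9799.
k=2: B_{4}/(4)! × [f^{(3)}(17) − f^{(3)}(8)] = −1/720 × (0.000407083 − 0.00390625) = 4.85995e-06.
After k=2: 24.9799.
k=3: B_{6}/(6)! × [f^{(5)}(17) − f^{(5)}(8)] = 1/30240 × (1.69031e-05 − 0.000732422) = -2.36613e-08.

S_3 ≈ 24.9799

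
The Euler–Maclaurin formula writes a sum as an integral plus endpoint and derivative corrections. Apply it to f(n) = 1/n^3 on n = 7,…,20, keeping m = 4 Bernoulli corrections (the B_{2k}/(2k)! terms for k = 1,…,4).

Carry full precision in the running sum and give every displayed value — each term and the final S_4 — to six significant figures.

∫_7^20 1/x^3 dx evaluates to 0.00895408.
Boundary: ½(f(7) + f(20)) = ½(0.00291545 + 0.000125000) = 0.00152023.
Running total after boundary: 0.0104743.
Order-1 term: 1/12 · (-1.87500e-05 − (-0.00124948)) = 0.000102561.
Running total after k=1: 0.0105769.
Order-2 term: −1/720 · (-9.37500e-07 − (-0.000509992)) = -7.07020e-07.
Running total after k=2: 0.0105762.
Order-3 term: 1/30240 · (-9.84375e-08 − (-0.000437136)) = 1.44523e-08.
Running total after k=3: 0.0105762.
Order-4 term: −1/1209600 · (-1.77188e-08 − (-0.000642322)) = -5.31005e-10.

S_4 ≈ 0.0105762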